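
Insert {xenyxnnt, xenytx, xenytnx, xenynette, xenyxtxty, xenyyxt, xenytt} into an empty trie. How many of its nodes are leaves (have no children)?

7

Leaves are exactly the stored words that no other stored word extends.
Those words: "xenynette", "xenytnx", "xenytt", "xenytx", "xenyxnnt", "xenyxtxty", "xenyyxt"
Leaf count: 7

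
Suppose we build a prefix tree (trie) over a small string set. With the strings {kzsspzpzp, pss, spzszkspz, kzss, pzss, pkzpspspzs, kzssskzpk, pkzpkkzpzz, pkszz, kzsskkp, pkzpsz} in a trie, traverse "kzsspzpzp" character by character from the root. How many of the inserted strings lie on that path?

Check each prefix of "kzsspzpzp" against the stored set — each match is an end-marker on the path.
Prefixes of the query that are stored words: "kzss", "kzsspzpzp"
Count: 2

2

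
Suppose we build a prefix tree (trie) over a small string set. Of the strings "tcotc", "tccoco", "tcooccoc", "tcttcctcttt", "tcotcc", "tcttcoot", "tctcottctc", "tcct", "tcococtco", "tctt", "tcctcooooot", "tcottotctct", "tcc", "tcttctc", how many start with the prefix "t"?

14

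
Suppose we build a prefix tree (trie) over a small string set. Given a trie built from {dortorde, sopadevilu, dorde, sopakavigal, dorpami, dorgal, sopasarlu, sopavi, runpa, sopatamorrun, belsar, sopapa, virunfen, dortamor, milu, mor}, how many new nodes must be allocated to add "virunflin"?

3

"virunf" is already a path in the trie; the remaining "lin" must be added.
New nodes needed: |"virunflin"| − 6 = 9 − 6 = 3.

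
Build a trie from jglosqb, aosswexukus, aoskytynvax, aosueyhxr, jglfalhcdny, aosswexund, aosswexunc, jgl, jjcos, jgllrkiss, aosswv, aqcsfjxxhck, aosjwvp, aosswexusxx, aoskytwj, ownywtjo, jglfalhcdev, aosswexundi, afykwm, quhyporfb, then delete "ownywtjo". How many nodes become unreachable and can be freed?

After clearing the end-marker at "ownywtjo", prune upward until reaching a node still needed by another word.
No other word shares any prefix with "ownywtjo", so all 8 of its nodes go.
Nodes removed: 8

8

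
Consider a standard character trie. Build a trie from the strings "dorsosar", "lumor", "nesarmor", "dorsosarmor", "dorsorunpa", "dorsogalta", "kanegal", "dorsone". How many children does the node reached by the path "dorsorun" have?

1

Walk "dorsorun" from the root, arriving at one node.
Characters that immediately follow "dorsorun" among the stored strings: {p}.
That node has 1 child edge.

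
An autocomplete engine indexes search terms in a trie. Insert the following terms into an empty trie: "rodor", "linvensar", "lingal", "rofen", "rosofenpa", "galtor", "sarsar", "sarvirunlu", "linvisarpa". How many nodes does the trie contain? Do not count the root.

52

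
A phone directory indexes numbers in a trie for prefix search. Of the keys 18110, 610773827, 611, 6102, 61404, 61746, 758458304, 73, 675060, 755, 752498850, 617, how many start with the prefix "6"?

7

Traverse to the node for "6", then collect every word in that subtree.
Matches: "6102", "610773827", "611", "61404", "617", "61746", "675060"
Count: 7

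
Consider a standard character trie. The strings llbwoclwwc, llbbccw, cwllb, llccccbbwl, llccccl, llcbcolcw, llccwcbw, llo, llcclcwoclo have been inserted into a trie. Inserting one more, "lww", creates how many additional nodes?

2

Walking "lww" from the root, the first 1 characters ("l") follow existing edges; "w" is the first miss.
Each of the 2 remaining characters creates one node.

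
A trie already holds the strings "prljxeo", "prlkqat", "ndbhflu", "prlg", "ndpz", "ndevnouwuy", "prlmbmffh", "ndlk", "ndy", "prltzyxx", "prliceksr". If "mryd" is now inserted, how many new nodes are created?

Nothing in the trie begins with "m"; the whole of "mryd" is new.
4 − 0 = 4 new nodes.

4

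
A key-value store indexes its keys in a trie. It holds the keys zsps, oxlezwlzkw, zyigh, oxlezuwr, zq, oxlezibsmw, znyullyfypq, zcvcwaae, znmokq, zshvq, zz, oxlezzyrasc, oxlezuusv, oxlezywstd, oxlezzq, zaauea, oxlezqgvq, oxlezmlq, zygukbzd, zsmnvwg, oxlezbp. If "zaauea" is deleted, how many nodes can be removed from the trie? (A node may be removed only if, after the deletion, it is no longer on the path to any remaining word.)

A node on "zaauea"'s path can go only if nothing else ends at it or branches off below it.
The suffix "aauea" (5 nodes) is used only by "zaauea"; the node for "z" still has the child "s", so pruning stops there.
Nodes removed: 5

5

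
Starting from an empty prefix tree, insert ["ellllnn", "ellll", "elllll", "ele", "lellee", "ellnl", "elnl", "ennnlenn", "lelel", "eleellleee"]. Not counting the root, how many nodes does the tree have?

35

For each word, the new-node count is its length minus the longest prefix already in the trie:
  "ellllnn" → 7 new (e, l, l, l, l, n, n)
  "ellll" → prefix "ellll" already present; 0 new (none)
  "elllll" → prefix "ellll" already present; 1 new (l)
  "ele" → prefix "el" already present; 1 new (e)
  "lellee" → 6 new (l, e, l, l, e, e)
  "ellnl" → prefix "ell" already present; 2 new (n, l)
  "elnl" → prefix "el" already present; 2 new (n, l)
  "ennnlenn" → prefix "e" already present; 7 new (n, n, n, l, e, n, n)
  "lelel" → prefix "lel" already present; 2 new (e, l)
  "eleellleee" → prefix "ele" already present; 7 new (e, l, l, l, e, e, e)
Total nodes = 7 + 0 + 1 + 1 + 6 + 2 + 2 + 7 + 2 + 7 = 35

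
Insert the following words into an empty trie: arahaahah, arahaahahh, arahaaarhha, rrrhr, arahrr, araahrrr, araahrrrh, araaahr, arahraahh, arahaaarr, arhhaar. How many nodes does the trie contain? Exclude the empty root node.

For each word, the new-node count is its length minus the longest prefix already in the trie:
  "arahaahah" → 9 new (a, r, a, h, a, a, h, a, h)
  "arahaahahh" → prefix "arahaahah" already present; 1 new (h)
  "arahaaarhha" → prefix "arahaa" already present; 5 new (a, r, h, h, a)
  "rrrhr" → 5 new (r, r, r, h, r)
  "arahrr" → prefix "arah" already present; 2 new (r, r)
  "araahrrr" → prefix "ara" already present; 5 new (a, h, r, r, r)
  "araahrrrh" → prefix "araahrrr" already present; 1 new (h)
  "araaahr" → prefix "araa" already present; 3 new (a, h, r)
  "arahraahh" → prefix "arahr" already present; 4 new (a, a, h, h)
  "arahaaarr" → prefix "arahaaar" already present; 1 new (r)
  "arhhaar" → prefix "ar" already present; 5 new (h, h, a, a, r)
Total nodes = 9 + 1 + 5 + 5 + 2 + 5 + 1 + 3 + 4 + 1 + 5 = 41

41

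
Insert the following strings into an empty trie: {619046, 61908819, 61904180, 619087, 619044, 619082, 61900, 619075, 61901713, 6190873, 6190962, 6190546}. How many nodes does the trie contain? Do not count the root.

Trace insertions, counting only characters that open a new branch:
  "619046" → 6 new (6, 1, 9, 0, 4, 6)
  "61908819" → prefix "6190" already present; 4 new (8, 8, 1, 9)
  "61904180" → prefix "61904" already present; 3 new (1, 8, 0)
  "619087" → prefix "61908" already present; 1 new (7)
  "619044" → prefix "61904" already present; 1 new (4)
  "619082" → prefix "61908" already present; 1 new (2)
  "61900" → prefix "6190" already present; 1 new (0)
  "619075" → prefix "6190" already present; 2 new (7, 5)
  "61901713" → prefix "6190" already present; 4 new (1, 7, 1, 3)
  "6190873" → prefix "619087" already present; 1 new (3)
  "6190962" → prefix "6190" already present; 3 new (9, 6, 2)
  "6190546" → prefix "6190" already present; 3 new (5, 4, 6)
Total nodes = 6 + 4 + 3 + 1 + 1 + 1 + 1 + 2 + 4 + 1 + 3 + 3 = 30

30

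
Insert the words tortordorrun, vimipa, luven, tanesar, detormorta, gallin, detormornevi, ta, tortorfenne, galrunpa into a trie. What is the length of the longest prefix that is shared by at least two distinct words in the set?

The deepest shared node is where two words last agree before diverging.
e.g. "detormornevi" and "detormorta" share the prefix "detormor" of length 8; no pair shares a longer one.
Longest shared-prefix length: 8

8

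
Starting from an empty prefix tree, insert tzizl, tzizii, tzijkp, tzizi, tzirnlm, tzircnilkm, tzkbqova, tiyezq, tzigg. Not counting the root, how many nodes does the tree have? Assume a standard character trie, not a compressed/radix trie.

33

Count nodes per top-level branch (shared prefixes stored once):
  't'-branch (tiyezq, tzigg, tzijkp, tzircnilkm, tzirnlm, tzizi, tzizii, tzizl, tzkbqova): 33 nodes
Sum: 33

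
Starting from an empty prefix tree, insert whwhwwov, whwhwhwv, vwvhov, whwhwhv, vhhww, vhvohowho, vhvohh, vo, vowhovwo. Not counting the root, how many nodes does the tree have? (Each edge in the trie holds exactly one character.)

37

Trie structure (* marks end of a word):
(root)
├─ v
│  ├─ h
│  │  ├─ h
│  │  │  └─ w
│  │  │     └─ w *
│  │  └─ v
│  │     └─ o
│  │        └─ h
│  │           ├─ h *
│  │           └─ o
│  │              └─ w
│  │                 └─ h
│  │                    └─ o *
│  ├─ o *
│  │  └─ w
│  │     └─ h
│  │        └─ o
│  │           └─ v
│  │              └─ w
│  │                 └─ o *
│  └─ w
│     └─ v
│        └─ h
│           └─ o
│              └─ v *
└─ w
   └─ h
      └─ w
         └─ h
            └─ w
               ├─ h
               │  ├─ v *
               │  └─ w
               │     └─ v *
               └─ w
                  └─ o
                     └─ v *
Counting every labelled node above: 37.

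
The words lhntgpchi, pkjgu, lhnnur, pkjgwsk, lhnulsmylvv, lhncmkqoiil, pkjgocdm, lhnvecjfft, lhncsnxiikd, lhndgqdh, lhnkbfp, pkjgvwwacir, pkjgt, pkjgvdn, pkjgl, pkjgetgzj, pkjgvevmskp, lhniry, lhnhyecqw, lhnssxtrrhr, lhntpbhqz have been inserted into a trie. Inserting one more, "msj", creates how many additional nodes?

3

Nothing in the trie begins with "m"; the whole of "msj" is new.
3 − 0 = 3 new nodes.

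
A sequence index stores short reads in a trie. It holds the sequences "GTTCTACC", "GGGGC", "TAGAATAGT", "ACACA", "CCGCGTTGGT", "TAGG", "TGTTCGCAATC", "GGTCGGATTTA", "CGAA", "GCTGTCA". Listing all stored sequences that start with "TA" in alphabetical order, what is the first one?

DFS of the "TA" subtree visits, in order: "TAGAATAGT", "TAGG"
Position 1: TAGAATAGT

TAGAATAGT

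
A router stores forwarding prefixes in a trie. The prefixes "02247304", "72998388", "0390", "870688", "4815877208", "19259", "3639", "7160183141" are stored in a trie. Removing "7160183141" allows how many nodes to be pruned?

9

A node on "7160183141"'s path can go only if nothing else ends at it or branches off below it.
The suffix "160183141" (9 nodes) is used only by "7160183141"; the node for "7" still has the child "2", so pruning stops there.
Nodes removed: 9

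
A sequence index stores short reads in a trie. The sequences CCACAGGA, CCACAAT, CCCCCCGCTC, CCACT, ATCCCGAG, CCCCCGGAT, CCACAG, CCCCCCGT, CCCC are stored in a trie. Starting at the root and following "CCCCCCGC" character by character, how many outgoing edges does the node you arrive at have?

The children of the "CCCCCCGC" node are the distinct next characters among strings starting with "CCCCCCGC".
Distinct next characters after "CCCCCCGC": T.
That node has 1 child edge.

1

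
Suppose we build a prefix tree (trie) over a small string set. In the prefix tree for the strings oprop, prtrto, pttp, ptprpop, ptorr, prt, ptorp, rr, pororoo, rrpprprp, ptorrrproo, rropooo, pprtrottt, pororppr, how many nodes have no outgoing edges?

11

Leaves are exactly the stored words that no other stored word extends.
Those words: "oprop", "pororoo", "pororppr", "pprtrottt", "prtrto", "ptorp", "ptorrrproo", "ptprpop", "pttp", "rropooo", "rrpprprp"
Leaf count: 11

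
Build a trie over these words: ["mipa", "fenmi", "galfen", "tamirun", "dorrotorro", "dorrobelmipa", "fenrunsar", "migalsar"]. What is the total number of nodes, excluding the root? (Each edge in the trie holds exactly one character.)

For each word, the new-node count is its length minus the longest prefix already in the trie:
  "mipa" → 4 new (m, i, p, a)
  "fenmi" → 5 new (f, e, n, m, i)
  "galfen" → 6 new (g, a, l, f, e, n)
  "tamirun" → 7 new (t, a, m, i, r, u, n)
  "dorrotorro" → 10 new (d, o, r, r, o, t, o, r, r, o)
  "dorrobelmipa" → prefix "dorro" already present; 7 new (b, e, l, m, i, p, a)
  "fenrunsar" → prefix "fen" already present; 6 new (r, u, n, s, a, r)
  "migalsar" → prefix "mi" already present; 6 new (g, a, l, s, a, r)
Total nodes = 4 + 5 + 6 + 7 + 10 + 7 + 6 + 6 = 51

51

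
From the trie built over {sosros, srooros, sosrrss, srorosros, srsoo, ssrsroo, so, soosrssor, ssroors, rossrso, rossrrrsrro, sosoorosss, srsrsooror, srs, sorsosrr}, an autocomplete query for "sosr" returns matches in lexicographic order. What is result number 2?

sosrrss

DFS of the "sosr" subtree visits, in order: "sosros", "sosrrss"
Position 2: sosrrss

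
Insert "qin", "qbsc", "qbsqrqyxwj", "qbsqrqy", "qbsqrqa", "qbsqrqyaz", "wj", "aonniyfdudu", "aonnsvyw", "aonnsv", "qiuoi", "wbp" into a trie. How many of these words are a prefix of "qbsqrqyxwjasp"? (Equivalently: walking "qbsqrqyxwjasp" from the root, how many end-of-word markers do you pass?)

2

Walk "qbsqrqyxwjasp" from the root; an end-of-word marker is hit whenever a stored word is a prefix of "qbsqrqyxwjasp".
Prefixes of the query that are stored words: "qbsqrqy", "qbsqrqyxwj"
Count: 2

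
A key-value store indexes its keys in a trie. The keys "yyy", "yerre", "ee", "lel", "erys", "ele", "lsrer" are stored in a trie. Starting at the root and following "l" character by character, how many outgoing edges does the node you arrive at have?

2

Walk "l" from the root, arriving at one node.
Characters that immediately follow "l" among the stored strings: {e, s}.
That node has 2 child edges.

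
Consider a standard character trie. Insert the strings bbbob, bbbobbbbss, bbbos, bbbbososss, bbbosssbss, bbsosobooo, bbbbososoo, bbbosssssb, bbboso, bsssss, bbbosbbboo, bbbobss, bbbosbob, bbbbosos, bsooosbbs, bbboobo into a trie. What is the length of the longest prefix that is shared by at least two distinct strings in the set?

8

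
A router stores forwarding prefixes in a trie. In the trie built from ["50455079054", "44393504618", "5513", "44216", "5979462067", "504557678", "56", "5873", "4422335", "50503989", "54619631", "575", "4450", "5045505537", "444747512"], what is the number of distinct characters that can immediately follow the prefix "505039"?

Follow the path "505039" to its node, then look at its outgoing edges.
Distinct next characters after "505039": 8.
That node has 1 child edge.

1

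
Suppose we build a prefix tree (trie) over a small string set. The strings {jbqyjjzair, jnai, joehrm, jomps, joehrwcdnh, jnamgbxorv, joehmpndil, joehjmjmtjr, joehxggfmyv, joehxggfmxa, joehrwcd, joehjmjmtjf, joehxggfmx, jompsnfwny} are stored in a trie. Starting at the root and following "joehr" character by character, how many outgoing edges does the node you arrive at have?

2

Follow the path "joehr" to its node, then look at its outgoing edges.
Characters that immediately follow "joehr" among the stored strings: {m, w}.
That node has 2 child edges.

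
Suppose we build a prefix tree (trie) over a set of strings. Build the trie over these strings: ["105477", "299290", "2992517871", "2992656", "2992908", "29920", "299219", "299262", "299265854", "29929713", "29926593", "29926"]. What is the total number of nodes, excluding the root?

34

Insert word by word; a character creates a node only if that edge doesn't already exist:
  "105477" → 6 new (1, 0, 5, 4, 7, 7)
  "299290" → 6 new (2, 9, 9, 2, 9, 0)
  "2992517871" → prefix "2992" already present; 6 new (5, 1, 7, 8, 7, 1)
  "2992656" → prefix "2992" already present; 3 new (6, 5, 6)
  "2992908" → prefix "299290" already present; 1 new (8)
  "29920" → prefix "2992" already present; 1 new (0)
  "299219" → prefix "2992" already present; 2 new (1, 9)
  "299262" → prefix "29926" already present; 1 new (2)
  "299265854" → prefix "299265" already present; 3 new (8, 5, 4)
  "29929713" → prefix "29929" already present; 3 new (7, 1, 3)
  "29926593" → prefix "299265" already present; 2 new (9, 3)
  "29926" → prefix "29926" already present; 0 new (none)
Total nodes = 6 + 6 + 6 + 3 + 1 + 1 + 2 + 1 + 3 + 3 + 2 + 0 = 34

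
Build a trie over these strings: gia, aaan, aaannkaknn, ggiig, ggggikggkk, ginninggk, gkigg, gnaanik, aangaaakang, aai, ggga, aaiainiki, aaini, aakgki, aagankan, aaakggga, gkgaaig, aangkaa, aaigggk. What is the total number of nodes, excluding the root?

For each word, the new-node count is its length minus the longest prefix already in the trie:
  "gia" → 3 new (g, i, a)
  "aaan" → 4 new (a, a, a, n)
  "aaannkaknn" → prefix "aaan" already present; 6 new (n, k, a, k, n, n)
  "ggiig" → prefix "g" already present; 4 new (g, i, i, g)
  "ggggikggkk" → prefix "gg" already present; 8 new (g, g, i, k, g, g, k, k)
  "ginninggk" → prefix "gi" already present; 7 new (n, n, i, n, g, g, k)
  "gkigg" → prefix "g" already present; 4 new (k, i, g, g)
  "gnaanik" → prefix "g" already present; 6 new (n, a, a, n, i, k)
  "aangaaakang" → prefix "aa" already present; 9 new (n, g, a, a, a, k, a, n, g)
  "aai" → prefix "aa" already present; 1 new (i)
  "ggga" → prefix "ggg" already present; 1 new (a)
  "aaiainiki" → prefix "aai" already present; 6 new (a, i, n, i, k, i)
  "aaini" → prefix "aai" already present; 2 new (n, i)
  "aakgki" → prefix "aa" already present; 4 new (k, g, k, i)
  "aagankan" → prefix "aa" already present; 6 new (g, a, n, k, a, n)
  "aaakggga" → prefix "aaa" already present; 5 new (k, g, g, g, a)
  "gkgaaig" → prefix "gk" already present; 5 new (g, a, a, i, g)
  "aangkaa" → prefix "aang" already present; 3 new (k, a, a)
  "aaigggk" → prefix "aai" already present; 4 new (g, g, g, k)
Total nodes = 3 + 4 + 6 + 4 + 8 + 7 + 4 + 6 + 9 + 1 + 1 + 6 + 2 + 4 + 6 + 5 + 5 + 3 + 4 = 88

88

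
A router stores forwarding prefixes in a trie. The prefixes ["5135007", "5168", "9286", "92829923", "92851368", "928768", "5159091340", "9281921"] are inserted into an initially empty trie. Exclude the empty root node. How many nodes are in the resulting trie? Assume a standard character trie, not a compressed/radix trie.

38

Trie structure (* marks end of a word):
(root)
├─ 5
│  └─ 1
│     ├─ 3
│     │  └─ 5
│     │     └─ 0
│     │        └─ 0
│     │           └─ 7 *
│     ├─ 5
│     │  └─ 9
│     │     └─ 0
│     │        └─ 9
│     │           └─ 1
│     │              └─ 3
│     │                 └─ 4
│     │                    └─ 0 *
│     └─ 6
│        └─ 8 *
└─ 9
   └─ 2
      └─ 8
         ├─ 1
         │  └─ 9
         │     └─ 2
         │        └─ 1 *
         ├─ 2
         │  └─ 9
         │     └─ 9
         │        └─ 2
         │           └─ 3 *
         ├─ 5
         │  └─ 1
         │     └─ 3
         │        └─ 6
         │           └─ 8 *
         ├─ 6 *
         └─ 7
            └─ 6
               └─ 8 *
Counting every labelled node above: 38.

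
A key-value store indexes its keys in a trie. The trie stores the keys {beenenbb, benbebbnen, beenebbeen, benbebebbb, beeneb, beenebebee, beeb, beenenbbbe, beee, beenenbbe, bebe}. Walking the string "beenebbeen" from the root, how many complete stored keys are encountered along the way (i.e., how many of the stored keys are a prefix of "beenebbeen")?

Check each prefix of "beenebbeen" against the stored set — each match is an end-marker on the path.
Prefixes of the query that are stored words: "beeneb", "beenebbeen"
Count: 2

2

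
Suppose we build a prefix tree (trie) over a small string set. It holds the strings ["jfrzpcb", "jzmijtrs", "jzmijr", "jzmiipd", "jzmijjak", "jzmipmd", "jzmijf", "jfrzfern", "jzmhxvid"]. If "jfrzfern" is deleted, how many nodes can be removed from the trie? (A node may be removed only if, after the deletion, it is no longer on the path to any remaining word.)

4

A node on "jfrzfern"'s path can go only if nothing else ends at it or branches off below it.
The suffix "fern" (4 nodes) is used only by "jfrzfern"; the node for "jfrz" still has the child "p", so pruning stops there.
Nodes removed: 4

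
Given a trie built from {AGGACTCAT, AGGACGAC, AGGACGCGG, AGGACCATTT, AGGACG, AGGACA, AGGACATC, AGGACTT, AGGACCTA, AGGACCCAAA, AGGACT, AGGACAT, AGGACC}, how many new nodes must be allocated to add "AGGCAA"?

Walking "AGGCAA" from the root, the first 3 characters ("AGG") follow existing edges; "C" is the first miss.
So 6 − 3 = 3 new nodes.

3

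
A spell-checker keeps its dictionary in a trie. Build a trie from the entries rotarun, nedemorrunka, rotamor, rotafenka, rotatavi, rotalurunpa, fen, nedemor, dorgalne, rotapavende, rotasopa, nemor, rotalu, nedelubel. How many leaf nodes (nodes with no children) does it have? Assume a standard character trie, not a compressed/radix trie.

A leaf is a node with no children — equivalently, the end of a word that is not a proper prefix of any other stored word.
Those words: "dorgalne", "fen", "nedelubel", "nedemorrunka", "nemor", "rotafenka", "rotalurunpa", "rotamor", "rotapavende", "rotarun", "rotasopa", "rotatavi"
Leaf count: 12

12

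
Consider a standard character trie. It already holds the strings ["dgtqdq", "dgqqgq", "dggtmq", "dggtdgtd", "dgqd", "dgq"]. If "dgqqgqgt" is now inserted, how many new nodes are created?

The longest prefix of "dgqqgqgt" already in the trie is "dgqqgq" (length 6).
New nodes needed: |"dgqqgqgt"| − 6 = 8 − 6 = 2.

2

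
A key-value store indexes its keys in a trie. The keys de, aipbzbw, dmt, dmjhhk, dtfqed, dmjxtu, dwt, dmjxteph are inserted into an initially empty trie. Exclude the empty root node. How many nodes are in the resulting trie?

Trace insertions, counting only characters that open a new branch:
  "de" → 2 new (d, e)
  "aipbzbw" → 7 new (a, i, p, b, z, b, w)
  "dmt" → prefix "d" already present; 2 new (m, t)
  "dmjhhk" → prefix "dm" already present; 4 new (j, h, h, k)
  "dtfqed" → prefix "d" already present; 5 new (t, f, q, e, d)
  "dmjxtu" → prefix "dmj" already present; 3 new (x, t, u)
  "dwt" → prefix "d" already present; 2 new (w, t)
  "dmjxteph" → prefix "dmjxt" already present; 3 new (e, p, h)
Total nodes = 2 + 7 + 2 + 4 + 5 + 3 + 2 + 3 = 28

28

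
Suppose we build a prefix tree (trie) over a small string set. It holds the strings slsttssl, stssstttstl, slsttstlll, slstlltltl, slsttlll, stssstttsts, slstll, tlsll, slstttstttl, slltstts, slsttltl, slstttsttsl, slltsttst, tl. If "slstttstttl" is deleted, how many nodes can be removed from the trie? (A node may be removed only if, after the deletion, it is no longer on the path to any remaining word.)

2

After clearing the end-marker at "slstttstttl", prune upward until reaching a node still needed by another word.
The suffix "tl" (2 nodes) is used only by "slstttstttl"; the node for "slstttstt" still has the child "s", so pruning stops there.
Nodes removed: 2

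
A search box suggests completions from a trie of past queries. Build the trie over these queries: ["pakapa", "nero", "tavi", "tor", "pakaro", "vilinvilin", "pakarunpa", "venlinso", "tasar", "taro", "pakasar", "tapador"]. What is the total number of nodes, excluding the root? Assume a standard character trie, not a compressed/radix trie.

52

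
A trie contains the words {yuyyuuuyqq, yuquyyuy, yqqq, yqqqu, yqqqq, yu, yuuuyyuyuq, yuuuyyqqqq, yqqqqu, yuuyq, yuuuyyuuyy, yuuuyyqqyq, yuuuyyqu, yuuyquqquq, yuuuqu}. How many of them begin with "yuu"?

Filter for entries beginning with "yuu":
Matches: "yuuuqu", "yuuuyyqqqq", "yuuuyyqqyq", "yuuuyyqu", "yuuuyyuuyy", "yuuuyyuyuq", "yuuyq", "yuuyquqquq"
Count: 8

8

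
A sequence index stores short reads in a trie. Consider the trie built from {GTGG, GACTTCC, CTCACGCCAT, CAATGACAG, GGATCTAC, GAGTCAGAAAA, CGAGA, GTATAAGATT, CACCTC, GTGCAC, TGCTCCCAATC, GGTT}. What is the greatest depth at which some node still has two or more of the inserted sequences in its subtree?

Equivalently: take the maximum, over all pairs, of their longest common prefix length.
"GTGCAC" and "GTGG" agree on "GTG" (3 characters) before diverging; nothing deeper is shared.
Longest shared-prefix length: 3

3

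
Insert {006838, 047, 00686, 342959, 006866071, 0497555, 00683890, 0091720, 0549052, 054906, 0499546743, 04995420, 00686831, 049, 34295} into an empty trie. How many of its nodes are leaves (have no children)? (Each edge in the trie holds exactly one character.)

11

Leaves are exactly the stored words that no other stored word extends.
Those words: "00683890", "006866071", "00686831", "0091720", "047", "0497555", "04995420", "0499546743", "0549052", "054906", "342959"
Leaf count: 11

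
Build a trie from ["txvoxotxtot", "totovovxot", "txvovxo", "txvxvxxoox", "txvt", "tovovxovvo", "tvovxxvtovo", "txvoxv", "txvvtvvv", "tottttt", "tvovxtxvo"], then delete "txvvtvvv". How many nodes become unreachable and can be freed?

5

A node on "txvvtvvv"'s path can go only if nothing else ends at it or branches off below it.
The suffix "vtvvv" (5 nodes) is used only by "txvvtvvv"; the node for "txv" still has the child "o", so pruning stops there.
Nodes removed: 5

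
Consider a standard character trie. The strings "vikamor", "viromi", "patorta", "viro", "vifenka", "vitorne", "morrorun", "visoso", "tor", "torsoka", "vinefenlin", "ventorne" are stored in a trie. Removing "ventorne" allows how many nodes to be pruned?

7

After clearing the end-marker at "ventorne", prune upward until reaching a node still needed by another word.
The suffix "entorne" (7 nodes) is used only by "ventorne"; the node for "v" still has the child "i", so pruning stops there.
Nodes removed: 7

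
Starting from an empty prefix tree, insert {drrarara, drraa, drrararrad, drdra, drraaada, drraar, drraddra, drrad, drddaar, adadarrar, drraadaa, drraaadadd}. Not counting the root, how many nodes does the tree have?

Insert word by word; a character creates a node only if that edge doesn't already exist:
  "drrarara" → 8 new (d, r, r, a, r, a, r, a)
  "drraa" → prefix "drra" already present; 1 new (a)
  "drrararrad" → prefix "drrarar" already present; 3 new (r, a, d)
  "drdra" → prefix "dr" already present; 3 new (d, r, a)
  "drraaada" → prefix "drraa" already present; 3 new (a, d, a)
  "drraar" → prefix "drraa" already present; 1 new (r)
  "drraddra" → prefix "drra" already present; 4 new (d, d, r, a)
  "drrad" → prefix "drrad" already present; 0 new (none)
  "drddaar" → prefix "drd" already present; 4 new (d, a, a, r)
  "adadarrar" → 9 new (a, d, a, d, a, r, r, a, r)
  "drraadaa" → prefix "drraa" already present; 3 new (d, a, a)
  "drraaadadd" → prefix "drraaada" already present; 2 new (d, d)
Total nodes = 8 + 1 + 3 + 3 + 3 + 1 + 4 + 0 + 4 + 9 + 3 + 2 = 41

41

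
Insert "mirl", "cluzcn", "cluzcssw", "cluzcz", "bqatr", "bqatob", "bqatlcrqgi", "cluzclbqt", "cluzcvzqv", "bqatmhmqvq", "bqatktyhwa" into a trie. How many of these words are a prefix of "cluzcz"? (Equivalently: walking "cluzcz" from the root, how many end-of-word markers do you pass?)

1

Traverse "cluzcz" character by character; count nodes along the way that are marked as word ends.
Prefixes of the query that are stored words: "cluzcz"
Count: 1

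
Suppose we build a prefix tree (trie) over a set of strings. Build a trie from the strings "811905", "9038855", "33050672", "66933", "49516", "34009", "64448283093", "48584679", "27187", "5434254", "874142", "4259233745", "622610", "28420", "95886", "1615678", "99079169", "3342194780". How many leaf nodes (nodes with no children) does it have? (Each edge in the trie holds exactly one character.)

A leaf is a node with no children — equivalently, the end of a word that is not a proper prefix of any other stored word.
Those words: "1615678", "27187", "28420", "33050672", "3342194780", "34009", "4259233745", "48584679", "49516", "5434254", "622610", "64448283093", "66933", "811905", "874142", "9038855", "95886", "99079169"
Leaf count: 18

18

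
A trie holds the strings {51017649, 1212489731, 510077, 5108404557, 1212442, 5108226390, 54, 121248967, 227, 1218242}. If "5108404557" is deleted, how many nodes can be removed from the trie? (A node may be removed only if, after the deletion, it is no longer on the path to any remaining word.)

6

After clearing the end-marker at "5108404557", prune upward until reaching a node still needed by another word.
The suffix "404557" (6 nodes) is used only by "5108404557"; the node for "5108" still has the child "2", so pruning stops there.
Nodes removed: 6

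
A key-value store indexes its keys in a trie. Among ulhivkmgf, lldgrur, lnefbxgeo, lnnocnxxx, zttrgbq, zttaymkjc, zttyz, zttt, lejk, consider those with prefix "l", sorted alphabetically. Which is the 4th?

Filter for "l…" and sort: "lejk", "lldgrur", "lnefbxgeo", "lnnocnxxx"
Position 4: lnnocnxxx

lnnocnxxx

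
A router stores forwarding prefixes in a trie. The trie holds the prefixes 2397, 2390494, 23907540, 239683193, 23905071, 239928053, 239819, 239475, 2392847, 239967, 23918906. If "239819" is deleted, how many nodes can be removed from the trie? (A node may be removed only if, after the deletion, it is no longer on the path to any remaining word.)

3

After clearing the end-marker at "239819", prune upward until reaching a node still needed by another word.
The suffix "819" (3 nodes) is used only by "239819"; the node for "239" still has the child "7", so pruning stops there.
Nodes removed: 3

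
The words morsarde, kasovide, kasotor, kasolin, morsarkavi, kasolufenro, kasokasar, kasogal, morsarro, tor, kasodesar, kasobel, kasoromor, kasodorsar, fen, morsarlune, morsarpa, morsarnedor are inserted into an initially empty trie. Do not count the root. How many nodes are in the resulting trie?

77

Insert word by word; a character creates a node only if that edge doesn't already exist:
  "morsarde" → 8 new (m, o, r, s, a, r, d, e)
  "kasovide" → 8 new (k, a, s, o, v, i, d, e)
  "kasotor" → prefix "kaso" already present; 3 new (t, o, r)
  "kasolin" → prefix "kaso" already present; 3 new (l, i, n)
  "morsarkavi" → prefix "morsar" already present; 4 new (k, a, v, i)
  "kasolufenro" → prefix "kasol" already present; 6 new (u, f, e, n, r, o)
  "kasokasar" → prefix "kaso" already present; 5 new (k, a, s, a, r)
  "kasogal" → prefix "kaso" already present; 3 new (g, a, l)
  "morsarro" → prefix "morsar" already present; 2 new (r, o)
  "tor" → 3 new (t, o, r)
  "kasodesar" → prefix "kaso" already present; 5 new (d, e, s, a, r)
  "kasobel" → prefix "kaso" already present; 3 new (b, e, l)
  "kasoromor" → prefix "kaso" already present; 5 new (r, o, m, o, r)
  "kasodorsar" → prefix "kasod" already present; 5 new (o, r, s, a, r)
  "fen" → 3 new (f, e, n)
  "morsarlune" → prefix "morsar" already present; 4 new (l, u, n, e)
  "morsarpa" → prefix "morsar" already present; 2 new (p, a)
  "morsarnedor" → prefix "morsar" already present; 5 new (n, e, d, o, r)
Total nodes = 8 + 8 + 3 + 3 + 4 + 6 + 5 + 3 + 2 + 3 + 5 + 3 + 5 + 5 + 3 + 4 + 2 + 5 = 77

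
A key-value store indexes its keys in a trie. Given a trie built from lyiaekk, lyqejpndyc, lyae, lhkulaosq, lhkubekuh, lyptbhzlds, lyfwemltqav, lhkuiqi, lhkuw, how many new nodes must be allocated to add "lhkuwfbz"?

The longest prefix of "lhkuwfbz" already in the trie is "lhkuw" (length 5).
Each of the 3 remaining characters creates one node.

3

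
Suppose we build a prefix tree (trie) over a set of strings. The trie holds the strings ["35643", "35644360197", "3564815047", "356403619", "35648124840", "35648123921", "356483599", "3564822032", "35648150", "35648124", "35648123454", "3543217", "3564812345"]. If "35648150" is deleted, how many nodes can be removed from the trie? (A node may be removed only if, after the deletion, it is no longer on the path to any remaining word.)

Walk "35648150" from the leaf back toward the root, removing each node that no remaining word uses.
Every node on "35648150" is still needed (e.g. by "3564815047"), so nothing is freed.
Nodes removed: 0

0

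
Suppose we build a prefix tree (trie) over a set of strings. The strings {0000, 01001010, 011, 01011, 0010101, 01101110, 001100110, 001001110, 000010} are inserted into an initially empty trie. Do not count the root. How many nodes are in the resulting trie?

37

Insert word by word; a character creates a node only if that edge doesn't already exist:
  "0000" → 4 new (0, 0, 0, 0)
  "01001010" → prefix "0" already present; 7 new (1, 0, 0, 1, 0, 1, 0)
  "011" → prefix "01" already present; 1 new (1)
  "01011" → prefix "010" already present; 2 new (1, 1)
  "0010101" → prefix "00" already present; 5 new (1, 0, 1, 0, 1)
  "01101110" → prefix "011" already present; 5 new (0, 1, 1, 1, 0)
  "001100110" → prefix "001" already present; 6 new (1, 0, 0, 1, 1, 0)
  "001001110" → prefix "0010" already present; 5 new (0, 1, 1, 1, 0)
  "000010" → prefix "0000" already present; 2 new (1, 0)
Total nodes = 4 + 7 + 1 + 2 + 5 + 5 + 6 + 5 + 2 = 37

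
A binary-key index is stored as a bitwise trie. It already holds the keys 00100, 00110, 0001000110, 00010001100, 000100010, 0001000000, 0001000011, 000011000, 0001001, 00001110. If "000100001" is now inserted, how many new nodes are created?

Every character of "000100001" already lies on an existing path (it is a prefix of some stored word).
No new nodes are needed: 0.

0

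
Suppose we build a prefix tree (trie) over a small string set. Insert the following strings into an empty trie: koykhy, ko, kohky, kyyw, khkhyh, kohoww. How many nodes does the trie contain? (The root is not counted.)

Count nodes per top-level branch (shared prefixes stored once):
  'k'-branch (khkhyh, ko, kohky, kohoww, koykhy, kyyw): 20 nodes
Sum: 20

20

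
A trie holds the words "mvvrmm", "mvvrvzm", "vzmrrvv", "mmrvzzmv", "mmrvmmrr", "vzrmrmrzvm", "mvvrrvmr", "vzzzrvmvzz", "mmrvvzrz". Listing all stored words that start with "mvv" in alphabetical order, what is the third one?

mvvrvzm

Filter for "mvv…" and sort: "mvvrmm", "mvvrrvmr", "mvvrvzm"
The 3rd is mvvrvzm.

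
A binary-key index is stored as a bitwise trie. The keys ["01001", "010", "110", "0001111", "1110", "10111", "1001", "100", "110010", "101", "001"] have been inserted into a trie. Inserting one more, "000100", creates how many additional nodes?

2

Walking "000100" from the root, the first 4 characters ("0001") follow existing edges; "0" is the first miss.
Each of the 2 remaining characters creates one node.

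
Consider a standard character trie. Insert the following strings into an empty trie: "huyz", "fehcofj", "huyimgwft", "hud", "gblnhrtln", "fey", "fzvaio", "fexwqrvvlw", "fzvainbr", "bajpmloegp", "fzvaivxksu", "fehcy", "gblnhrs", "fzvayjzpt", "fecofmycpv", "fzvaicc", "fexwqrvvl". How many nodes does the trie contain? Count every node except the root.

76

Trace insertions, counting only characters that open a new branch:
  "huyz" → 4 new (h, u, y, z)
  "fehcofj" → 7 new (f, e, h, c, o, f, j)
  "huyimgwft" → prefix "huy" already present; 6 new (i, m, g, w, f, t)
  "hud" → prefix "hu" already present; 1 new (d)
  "gblnhrtln" → 9 new (g, b, l, n, h, r, t, l, n)
  "fey" → prefix "fe" already present; 1 new (y)
  "fzvaio" → prefix "f" already present; 5 new (z, v, a, i, o)
  "fexwqrvvlw" → prefix "fe" already present; 8 new (x, w, q, r, v, v, l, w)
  "fzvainbr" → prefix "fzvai" already present; 3 new (n, b, r)
  "bajpmloegp" → 10 new (b, a, j, p, m, l, o, e, g, p)
  "fzvaivxksu" → prefix "fzvai" already present; 5 new (v, x, k, s, u)
  "fehcy" → prefix "fehc" already present; 1 new (y)
  "gblnhrs" → prefix "gblnhr" already present; 1 new (s)
  "fzvayjzpt" → prefix "fzva" already present; 5 new (y, j, z, p, t)
  "fecofmycpv" → prefix "fe" already present; 8 new (c, o, f, m, y, c, p, v)
  "fzvaicc" → prefix "fzvai" already present; 2 new (c, c)
  "fexwqrvvl" → prefix "fexwqrvvl" already present; 0 new (none)
Total nodes = 4 + 7 + 6 + 1 + 9 + 1 + 5 + 8 + 3 + 10 + 5 + 1 + 1 + 5 + 8 + 2 + 0 = 76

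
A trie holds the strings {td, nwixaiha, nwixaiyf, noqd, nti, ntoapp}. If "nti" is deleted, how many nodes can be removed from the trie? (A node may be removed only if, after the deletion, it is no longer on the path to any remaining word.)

Walk "nti" from the leaf back toward the root, removing each node that no remaining word uses.
The suffix "i" (1 node) is used only by "nti"; the node for "nt" still has the child "o", so pruning stops there.
Nodes removed: 1

1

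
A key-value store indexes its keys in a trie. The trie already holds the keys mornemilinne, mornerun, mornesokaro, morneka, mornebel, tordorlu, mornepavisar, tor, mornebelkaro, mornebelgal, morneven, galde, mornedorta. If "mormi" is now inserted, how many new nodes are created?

The longest prefix of "mormi" already in the trie is "mor" (length 3).
New nodes needed: |"mormi"| − 3 = 5 − 3 = 2.

2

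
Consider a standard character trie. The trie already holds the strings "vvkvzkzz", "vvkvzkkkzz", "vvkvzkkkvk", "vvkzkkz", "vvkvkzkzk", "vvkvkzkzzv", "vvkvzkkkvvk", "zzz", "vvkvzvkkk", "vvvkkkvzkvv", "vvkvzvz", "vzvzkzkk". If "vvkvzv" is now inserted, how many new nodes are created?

0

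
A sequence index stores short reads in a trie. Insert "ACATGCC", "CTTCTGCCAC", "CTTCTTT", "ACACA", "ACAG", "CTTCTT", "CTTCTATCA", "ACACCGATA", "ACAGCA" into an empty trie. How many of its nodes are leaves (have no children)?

7

A leaf is a node with no children — equivalently, the end of a word that is not a proper prefix of any other stored word.
Those words: "ACACA", "ACACCGATA", "ACAGCA", "ACATGCC", "CTTCTATCA", "CTTCTGCCAC", "CTTCTTT"
Leaf count: 7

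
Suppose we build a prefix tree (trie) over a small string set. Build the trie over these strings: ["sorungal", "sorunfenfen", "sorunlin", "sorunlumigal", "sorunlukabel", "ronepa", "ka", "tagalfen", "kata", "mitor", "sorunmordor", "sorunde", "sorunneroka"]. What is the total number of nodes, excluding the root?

Trace insertions, counting only characters that open a new branch:
  "sorungal" → 8 new (s, o, r, u, n, g, a, l)
  "sorunfenfen" → prefix "sorun" already present; 6 new (f, e, n, f, e, n)
  "sorunlin" → prefix "sorun" already present; 3 new (l, i, n)
  "sorunlumigal" → prefix "sorunl" already present; 6 new (u, m, i, g, a, l)
  "sorunlukabel" → prefix "sorunlu" already present; 5 new (k, a, b, e, l)
  "ronepa" → 6 new (r, o, n, e, p, a)
  "ka" → 2 new (k, a)
  "tagalfen" → 8 new (t, a, g, a, l, f, e, n)
  "kata" → prefix "ka" already present; 2 new (t, a)
  "mitor" → 5 new (m, i, t, o, r)
  "sorunmordor" → prefix "sorun" already present; 6 new (m, o, r, d, o, r)
  "sorunde" → prefix "sorun" already present; 2 new (d, e)
  "sorunneroka" → prefix "sorun" already present; 6 new (n, e, r, o, k, a)
Total nodes = 8 + 6 + 3 + 6 + 5 + 6 + 2 + 8 + 2 + 5 + 6 + 2 + 6 = 65

65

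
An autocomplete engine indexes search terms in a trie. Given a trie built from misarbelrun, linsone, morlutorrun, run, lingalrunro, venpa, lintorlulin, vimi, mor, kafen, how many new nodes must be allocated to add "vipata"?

4

The longest prefix of "vipata" already in the trie is "vi" (length 2).
New nodes needed: |"vipata"| − 2 = 6 − 2 = 4.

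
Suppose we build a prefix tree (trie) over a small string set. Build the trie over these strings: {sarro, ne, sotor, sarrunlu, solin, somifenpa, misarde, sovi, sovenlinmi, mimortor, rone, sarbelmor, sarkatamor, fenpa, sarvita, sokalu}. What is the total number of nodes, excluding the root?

77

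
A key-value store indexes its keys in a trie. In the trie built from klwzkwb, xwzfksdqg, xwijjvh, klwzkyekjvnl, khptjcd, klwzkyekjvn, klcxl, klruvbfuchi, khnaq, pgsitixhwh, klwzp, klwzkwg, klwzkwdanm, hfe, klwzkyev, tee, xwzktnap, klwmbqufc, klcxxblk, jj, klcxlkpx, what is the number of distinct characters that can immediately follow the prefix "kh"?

Follow the path "kh" to its node, then look at its outgoing edges.
Distinct next characters after "kh": n, p.
That node has 2 child edges.

2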